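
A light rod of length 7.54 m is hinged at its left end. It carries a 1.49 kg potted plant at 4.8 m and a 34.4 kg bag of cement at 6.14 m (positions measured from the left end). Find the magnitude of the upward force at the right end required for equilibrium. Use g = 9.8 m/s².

F ≈ 284 N

Take moments about the left end.
Potted plant: 1.49 × 9.8 = 14.6 N down at 4.8 m → arm 4.8 m, τ = 14.6 × 4.8 = 70.08 N·m clockwise.
Bag of cement: 34.4 × 9.8 = 337.1 N down at 6.14 m → arm 6.14 m, τ = 337.1 × 6.14 = 2070 N·m clockwise.
Net moment of the loads = 2140 N·m clockwise.
The upward force F acts at the right end, arm 7.54 m, giving F × 7.54 counterclockwise.
Στ = 0 ⇒ F × 7.54 = 2140 ⇒ F = 2140 / 7.54 = 284 N.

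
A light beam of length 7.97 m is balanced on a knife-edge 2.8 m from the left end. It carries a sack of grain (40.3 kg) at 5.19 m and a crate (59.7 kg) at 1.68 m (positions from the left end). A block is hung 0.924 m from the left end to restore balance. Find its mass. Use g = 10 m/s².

m ≈ 15.7 kg

Sum moments about the knife-edge (at 2.8 m from the left end) (the support reaction has zero arm there).
Sack of grain: 40.3 × 10 = 403 N down at 5.19 m → arm 2.39 m, τ = 403 × 2.39 = 963.2 N·m clockwise.
Crate: 59.7 × 10 = 597 N down at 1.68 m → arm 1.12 m, τ = 597 × 1.12 = 668.6 N·m counterclockwise.
Net moment of known loads = 294.6 N·m clockwise.
An unknown mass m at 0.924 m has arm 1.876 m; its moment is m·g·1.876 counterclockwise.
Στ = 0 ⇒ m × 10 × 1.876 = 294.6 ⇒ m = 294.6 / (10 × 1.876) = 15.7 kg.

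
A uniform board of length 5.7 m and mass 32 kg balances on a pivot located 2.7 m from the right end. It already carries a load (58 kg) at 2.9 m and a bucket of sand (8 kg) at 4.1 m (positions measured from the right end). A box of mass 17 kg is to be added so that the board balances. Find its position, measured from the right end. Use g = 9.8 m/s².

x ≈ 1.08 m from the right end

Sum moments about the pivot (at 2.7 m from the right end) (the support reaction has zero arm there).
Beam weight: 32 × 9.8 = 313.6 N down at 2.85 m → arm 0.15 m, τ = 313.6 × 0.15 = 47.04 N·m counterclockwise.
Load: 58 × 9.8 = 568.4 N down at 2.9 m → arm 0.2 m, τ = 568.4 × 0.2 = 113.7 N·m counterclockwise.
Bucket of sand: 8 × 9.8 = 78.4 N down at 4.1 m → arm 1.4 m, τ = 78.4 × 1.4 = 109.8 N·m counterclockwise.
Net moment of existing loads = 270.5 N·m counterclockwise.
The box weighs 17 × 9.8 = 166.6 N and must supply an equal clockwise moment, so its lever arm about the pivot is 270.5 / 166.6 = 1.62 m.
That puts it at 2.7 − 1.62 = 1.08 m from the right end.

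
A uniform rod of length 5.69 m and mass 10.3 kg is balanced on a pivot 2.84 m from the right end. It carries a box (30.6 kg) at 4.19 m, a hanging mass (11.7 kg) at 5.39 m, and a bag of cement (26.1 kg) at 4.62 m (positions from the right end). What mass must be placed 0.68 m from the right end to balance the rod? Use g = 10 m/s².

m ≈ 54.5 kg

About the pivot (at 2.84 m from the right end):
Beam weight: 10.3 × 10 = 103 N down at 2.845 m → arm 0.005 m, τ = 103 × 0.005 = 0.515 N·m counterclockwise.
Box: 30.6 × 10 = 306 N down at 4.19 m → arm 1.35 m, τ = 306 × 1.35 = 413.1 N·m counterclockwise.
Hanging mass: 11.7 × 10 = 117 N down at 5.39 m → arm 2.55 m, τ = 117 × 2.55 = 298.3 N·m counterclockwise.
Bag of cement: 26.1 × 10 = 261 N down at 4.62 m → arm 1.78 m, τ = 261 × 1.78 = 464.6 N·m counterclockwise.
Net moment of known loads = 1177 N·m counterclockwise.
An unknown mass m at 0.68 m has arm 2.16 m; its moment is m·g·2.16 clockwise.
Στ = 0 ⇒ m × 10 × 2.16 = 1177 ⇒ m = 1177 / (10 × 2.16) = 54.5 kg.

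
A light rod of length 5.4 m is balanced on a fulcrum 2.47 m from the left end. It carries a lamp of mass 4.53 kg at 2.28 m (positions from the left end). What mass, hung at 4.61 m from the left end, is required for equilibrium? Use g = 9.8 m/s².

m ≈ 0.402 kg

Taking torques about the fulcrum (at 2.47 m from the left end):
Lamp: 4.53 × 9.8 = 44.39 N down at 2.28 m → arm 0.19 m, τ = 44.39 × 0.19 = 8.434 N·m counterclockwise.
Net moment of known loads = 8.434 N·m counterclockwise.
An unknown mass m at 4.61 m has arm 2.14 m; its moment is m·g·2.14 clockwise.
Setting net torque to zero: m × 9.8 × 2.14 = 8.434 → m = 8.434 / (9.8 × 2.14) = 0.402 kg.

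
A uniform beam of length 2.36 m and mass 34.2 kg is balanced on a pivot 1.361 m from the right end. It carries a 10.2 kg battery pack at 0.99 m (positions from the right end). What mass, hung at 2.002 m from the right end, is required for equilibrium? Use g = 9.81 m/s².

Choose the pivot (at 1.361 m from the right end) as the axis so the support reaction has zero arm there.
Beam weight: 34.2 × 9.81 = 335.5 N down at 1.18 m → arm 0.181 m, τ = 335.5 × 0.181 = 60.73 N·m clockwise.
Battery pack: 10.2 × 9.81 = 100.1 N down at 0.99 m → arm 0.371 m, τ = 100.1 × 0.371 = 37.14 N·m clockwise.
Net moment of known loads = 97.87 N·m clockwise.
An unknown mass m at 2.002 m has arm 0.641 m; its moment is m·g·0.641 counterclockwise.
Στ = 0 ⇒ m × 9.81 × 0.641 = 97.87 ⇒ m = 97.87 / (9.81 × 0.641) = 15.6 kg.

m ≈ 15.6 kg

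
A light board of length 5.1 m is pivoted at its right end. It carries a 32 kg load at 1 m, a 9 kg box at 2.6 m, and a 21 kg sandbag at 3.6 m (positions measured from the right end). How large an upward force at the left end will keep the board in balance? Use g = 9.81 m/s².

F ≈ 252 N

Taking torques about the right end:
Load: 32 × 9.81 = 313.9 N down at 1 m → arm 1 m, τ = 313.9 × 1 = 313.9 N·m counterclockwise.
Box: 9 × 9.81 = 88.29 N down at 2.6 m → arm 2.6 m, τ = 88.29 × 2.6 = 229.6 N·m counterclockwise.
Sandbag: 21 × 9.81 = 206 N down at 3.6 m → arm 3.6 m, τ = 206 × 3.6 = 741.6 N·m counterclockwise.
Net moment of the loads = 1285 N·m counterclockwise.
The upward force F acts at the left end, arm 5.1 m, giving F × 5.1 clockwise.
Balancing moments: F × 5.1 = 1285, giving F = 1285 / 5.1 = 252 N.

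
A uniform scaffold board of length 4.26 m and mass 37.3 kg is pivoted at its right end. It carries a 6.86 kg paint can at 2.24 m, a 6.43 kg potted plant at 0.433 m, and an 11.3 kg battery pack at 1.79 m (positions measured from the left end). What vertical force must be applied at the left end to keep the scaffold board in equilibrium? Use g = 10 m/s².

F ≈ 342 N

Sum moments about the right end (the unknown pivot reaction has zero arm there).
Beam weight: 37.3 × 10 = 373 N down at 2.13 m → arm 2.13 m, τ = 373 × 2.13 = 794.5 N·m counterclockwise.
Paint can: 6.86 × 10 = 68.6 N down at 2.24 m → arm 2.02 m, τ = 68.6 × 2.02 = 138.6 N·m counterclockwise.
Potted plant: 6.43 × 10 = 64.3 N down at 0.433 m → arm 3.827 m, τ = 64.3 × 3.827 = 246.1 N·m counterclockwise.
Battery pack: 11.3 × 10 = 113 N down at 1.79 m → arm 2.47 m, τ = 113 × 2.47 = 279.1 N·m counterclockwise.
Net moment of the loads = 1458 N·m counterclockwise.
The upward force F acts at the left end, arm 4.26 m, giving F × 4.26 clockwise.
Setting net torque to zero: F × 4.26 = 1458 → F = 1458 / 4.26 = 342 N.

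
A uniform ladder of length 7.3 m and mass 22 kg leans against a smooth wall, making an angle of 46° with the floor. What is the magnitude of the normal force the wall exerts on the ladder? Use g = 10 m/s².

N_wall ≈ 106 N

Take moments about the foot of the ladder.
Ladder weight 22×10 = 220 N acts at 3.65 m along the ladder; its horizontal arm is 3.65·cos46° = 2.536 m → τ = 557.9 N·m clockwise.
Wall normal N acts horizontally at the top; its moment arm is the height L sinθ = 7.3·sin46° = 5.251 m, counterclockwise.
For rotational equilibrium, N × 5.251 = 557.9, so N = 106 N.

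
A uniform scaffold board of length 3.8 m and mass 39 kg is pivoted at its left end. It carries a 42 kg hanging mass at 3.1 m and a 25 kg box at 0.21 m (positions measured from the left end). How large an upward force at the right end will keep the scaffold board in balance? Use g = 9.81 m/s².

About the left end:
Beam weight: 39 × 9.81 = 382.6 N down at 1.9 m → arm 1.9 m, τ = 382.6 × 1.9 = 726.9 N·m clockwise.
Hanging mass: 42 × 9.81 = 412 N down at 3.1 m → arm 3.1 m, τ = 412 × 3.1 = 1277 N·m clockwise.
Box: 25 × 9.81 = 245.2 N down at 0.21 m → arm 0.21 m, τ = 245.2 × 0.21 = 51.49 N·m clockwise.
Net moment of the loads = 2055 N·m clockwise.
The upward force F acts at the right end, arm 3.8 m, giving F × 3.8 counterclockwise.
Στ = 0 ⇒ F × 3.8 = 2055 ⇒ F = 2055 / 3.8 = 541 N.

F ≈ 541 N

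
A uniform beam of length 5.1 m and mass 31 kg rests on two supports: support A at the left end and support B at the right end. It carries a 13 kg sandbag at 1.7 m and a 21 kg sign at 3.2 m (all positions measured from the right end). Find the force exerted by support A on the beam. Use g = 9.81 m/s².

R_A ≈ 324 N

Take moments about support B.
Beam weight: 31 × 9.81 = 304.1 N down at 2.55 m → arm 2.55 m, τ = 304.1 × 2.55 = 775.5 N·m counterclockwise.
Sandbag: 13 × 9.81 = 127.5 N down at 1.7 m → arm 1.7 m, τ = 127.5 × 1.7 = 216.8 N·m counterclockwise.
Sign: 21 × 9.81 = 206 N down at 3.2 m → arm 3.2 m, τ = 206 × 3.2 = 659.2 N·m counterclockwise.
Net load moment about support B = 1652 N·m counterclockwise.
Reaction R at support A is upward at 5.1 m, arm 5.1 m → moment R × 5.1 clockwise.
Στ = 0 ⇒ R × 5.1 = 1652 ⇒ R = 324 N.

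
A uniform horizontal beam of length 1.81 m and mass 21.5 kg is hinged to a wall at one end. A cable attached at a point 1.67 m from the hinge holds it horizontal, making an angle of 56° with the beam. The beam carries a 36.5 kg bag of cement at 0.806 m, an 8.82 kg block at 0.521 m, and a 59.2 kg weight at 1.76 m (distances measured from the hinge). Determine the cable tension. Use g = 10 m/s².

Taking torques about the hinge:
Beam weight: 21.5 × 10 = 215 N down at 0.905 m → arm 0.905 m, τ = 215 × 0.905 = 194.6 N·m clockwise.
Bag of cement: 36.5 × 10 = 365 N down at 0.806 m → arm 0.806 m, τ = 365 × 0.806 = 294.2 N·m clockwise.
Block: 8.82 × 10 = 88.2 N down at 0.521 m → arm 0.521 m, τ = 88.2 × 0.521 = 45.95 N·m clockwise.
Weight: 59.2 × 10 = 592 N down at 1.76 m → arm 1.76 m, τ = 592 × 1.76 = 1042 N·m clockwise.
Total clockwise load moment = 1577 N·m.
The cable tension T acts at 1.67 m; only its component perpendicular to the beam, T sinθ, produces torque. sin 56° = 0.829.
Setting net torque to zero: T × 1.67 × 0.829 = 1577 → T = 1577 / 1.384 = 1140 N.

T ≈ 1140 N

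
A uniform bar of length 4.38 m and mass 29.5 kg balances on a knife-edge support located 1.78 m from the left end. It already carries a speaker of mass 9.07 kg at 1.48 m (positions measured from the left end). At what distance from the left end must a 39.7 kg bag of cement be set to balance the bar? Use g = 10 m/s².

About the knife-edge support (at 1.78 m from the left end):
Beam weight: 29.5 × 10 = 295 N down at 2.19 m → arm 0.41 m, τ = 295 × 0.41 = 120.9 N·m clockwise.
Speaker: 9.07 × 10 = 90.7 N down at 1.48 m → arm 0.3 m, τ = 90.7 × 0.3 = 27.21 N·m counterclockwise.
Net moment of existing loads = 93.69 N·m clockwise.
The bag of cement weighs 39.7 × 10 = 397 N and must supply an equal counterclockwise moment, so its lever arm about the knife-edge support is 93.69 / 397 = 0.236 m.
That puts it at 1.78 − 0.236 = 1.54 m from the left end.

x ≈ 1.54 m from the left end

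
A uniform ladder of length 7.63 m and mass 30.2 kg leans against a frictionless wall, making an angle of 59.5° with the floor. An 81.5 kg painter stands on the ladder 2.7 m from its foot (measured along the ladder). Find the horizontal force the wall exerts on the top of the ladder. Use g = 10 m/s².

Sum moments about the foot of the ladder (the floor normal and friction both act there and drop out).
Ladder weight 30.2×10 = 302 N acts at 3.815 m along the ladder; its horizontal arm is 3.815·cos59.5° = 1.936 m → τ = 584.7 N·m clockwise.
Painter: 81.5×10 = 815 N at 2.7 m → arm 1.37 m → τ = 1117 N·m clockwise.
Wall normal N acts horizontally at the top; its moment arm is the height L sinθ = 7.63·sin59.5° = 6.574 m, counterclockwise.
Στ = 0 ⇒ N × 6.574 = 1702 ⇒ N = 259 N.

N_wall ≈ 259 N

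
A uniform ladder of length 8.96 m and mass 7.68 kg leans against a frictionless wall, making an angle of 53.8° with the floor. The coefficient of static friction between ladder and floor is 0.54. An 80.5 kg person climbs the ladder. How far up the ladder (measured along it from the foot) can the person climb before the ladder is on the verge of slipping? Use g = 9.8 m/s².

d ≈ 6.81 m

Taking torques about the foot of the ladder:
Ladder weight 7.68×9.8 = 75.26 N acts at 4.48 m along the ladder; its horizontal arm is 4.48·cos53.8° = 2.646 m → τ = 199.1 N·m clockwise.
Person weight 80.5×9.8 = 788.9 N at distance d → arm d·cos53.8° → τ = 788.9·d·0.5906 clockwise.
Wall normal N at the top has arm L sinθ = 7.23 m counterclockwise, so Στ = 0 gives N·7.23 = 199.1 + 465.9·d.
ΣFy = 0 ⇒ N_floor = 864.2 N, so the maximum friction is μ_s·N_floor = 0.54×864.2 = 466.7 N. ΣFx = 0 ⇒ N_wall = f, so at the slipping point N = 466.7 N.
Substituting: 466.7×7.23 = 199.1 + 465.9·d ⇒ d = (3374 − 199.1) / 465.9 = 6.81 m.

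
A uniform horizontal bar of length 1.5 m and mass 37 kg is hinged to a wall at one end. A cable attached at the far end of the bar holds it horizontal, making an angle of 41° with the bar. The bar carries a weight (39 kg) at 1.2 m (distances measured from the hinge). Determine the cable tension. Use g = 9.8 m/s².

T ≈ 742 N

Taking torques about the hinge:
Beam weight: 37 × 9.8 = 362.6 N down at 0.75 m → arm 0.75 m, τ = 362.6 × 0.75 = 272 N·m clockwise.
Weight: 39 × 9.8 = 382.2 N down at 1.2 m → arm 1.2 m, τ = 382.2 × 1.2 = 458.6 N·m clockwise.
Total clockwise load moment = 730.6 N·m.
The cable tension T acts at 1.5 m; only its component perpendicular to the bar, T sinθ, produces torque. sin 41° = 0.6561.
Setting net torque to zero: T × 1.5 × 0.6561 = 730.6 → T = 730.6 / 0.9842 = 742 N.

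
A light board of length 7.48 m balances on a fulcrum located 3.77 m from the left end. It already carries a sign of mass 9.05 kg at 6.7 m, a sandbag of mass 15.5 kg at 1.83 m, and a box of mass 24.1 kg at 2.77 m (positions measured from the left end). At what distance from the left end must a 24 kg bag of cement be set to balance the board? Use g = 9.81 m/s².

x ≈ 4.92 m from the left end

Sum moments about the fulcrum (at 3.77 m from the left end) (the support reaction has zero arm there).
Sign: 9.05 × 9.81 = 88.78 N down at 6.7 m → arm 2.93 m, τ = 88.78 × 2.93 = 260.1 N·m clockwise.
Sandbag: 15.5 × 9.81 = 152.1 N down at 1.83 m → arm 1.94 m, τ = 152.1 × 1.94 = 295.1 N·m counterclockwise.
Box: 24.1 × 9.81 = 236.4 N down at 2.77 m → arm 1 m, τ = 236.4 × 1 = 236.4 N·m counterclockwise.
Net moment of existing loads = 271.4 N·m counterclockwise.
The bag of cement weighs 24 × 9.81 = 235.4 N and must supply an equal clockwise moment, so its lever arm about the fulcrum is 271.4 / 235.4 = 1.15 m.
That puts it at 3.77 + 1.15 = 4.92 m from the left end.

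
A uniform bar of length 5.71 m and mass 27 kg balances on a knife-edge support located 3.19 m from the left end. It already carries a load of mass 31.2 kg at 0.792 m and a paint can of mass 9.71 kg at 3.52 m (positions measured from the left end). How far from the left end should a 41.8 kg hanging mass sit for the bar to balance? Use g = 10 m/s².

x ≈ 5.12 m from the left end

Sum moments about the knife-edge support (at 3.19 m from the left end) (the support reaction has zero arm there).
Beam weight: 27 × 10 = 270 N down at 2.855 m → arm 0.335 m, τ = 270 × 0.335 = 90.45 N·m counterclockwise.
Load: 31.2 × 10 = 312 N down at 0.792 m → arm 2.398 m, τ = 312 × 2.398 = 748.2 N·m counterclockwise.
Paint can: 9.71 × 10 = 97.1 N down at 3.52 m → arm 0.33 m, τ = 97.1 × 0.33 = 32.04 N·m clockwise.
Net moment of existing loads = 806.6 N·m counterclockwise.
The hanging mass weighs 41.8 × 10 = 418 N and must supply an equal clockwise moment, so its lever arm about the knife-edge support is 806.6 / 418 = 1.93 m.
That puts it at 3.19 + 1.93 = 5.12 m from the left end.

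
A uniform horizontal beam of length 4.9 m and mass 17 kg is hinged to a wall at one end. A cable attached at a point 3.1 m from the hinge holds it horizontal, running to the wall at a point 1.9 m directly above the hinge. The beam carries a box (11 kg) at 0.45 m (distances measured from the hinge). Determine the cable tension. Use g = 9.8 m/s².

Taking torques about the hinge:
Beam weight: 17 × 9.8 = 166.6 N down at 2.45 m → arm 2.45 m, τ = 166.6 × 2.45 = 408.2 N·m clockwise.
Box: 11 × 9.8 = 107.8 N down at 0.45 m → arm 0.45 m, τ = 107.8 × 0.45 = 48.51 N·m clockwise.
Total clockwise load moment = 456.7 N·m.
The cable tension T acts at 3.1 m; only its component perpendicular to the beam, T sinθ, produces torque. sinθ = h/√(h²+d²) = 1.9/√(1.9²+3.1²) = 0.5226.
For rotational equilibrium, T × 3.1 × 0.5226 = 456.7, so T = 456.7 / 1.62 = 282 N.

T ≈ 282 N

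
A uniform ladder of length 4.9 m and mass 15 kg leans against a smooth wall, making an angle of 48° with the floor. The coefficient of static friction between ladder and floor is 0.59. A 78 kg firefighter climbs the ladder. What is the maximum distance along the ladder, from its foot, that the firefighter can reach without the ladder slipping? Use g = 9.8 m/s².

d ≈ 3.36 m

Take moments about the foot of the ladder.
Ladder weight 15×9.8 = 147 N acts at 2.45 m along the ladder; its horizontal arm is 2.45·cos48° = 1.639 m → τ = 240.9 N·m clockwise.
Firefighter weight 78×9.8 = 764.4 N at distance d → arm d·cos48° → τ = 764.4·d·0.6691 clockwise.
Wall normal N at the top has arm L sinθ = 3.641 m counterclockwise, so Στ = 0 gives N·3.641 = 240.9 + 511.5·d.
ΣFy = 0 ⇒ N_floor = 911.4 N, so the maximum friction is μ_s·N_floor = 0.59×911.4 = 537.7 N. ΣFx = 0 ⇒ N_wall = f, so at the slipping point N = 537.7 N.
Substituting: 537.7×3.641 = 240.9 + 511.5·d ⇒ d = (1958 − 240.9) / 511.5 = 3.36 m.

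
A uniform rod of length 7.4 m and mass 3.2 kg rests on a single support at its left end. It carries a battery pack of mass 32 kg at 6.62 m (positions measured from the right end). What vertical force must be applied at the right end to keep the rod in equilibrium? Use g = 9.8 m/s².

About the left end:
Beam weight: 3.2 × 9.8 = 31.36 N down at 3.7 m → arm 3.7 m, τ = 31.36 × 3.7 = 116 N·m clockwise.
Battery pack: 32 × 9.8 = 313.6 N down at 6.62 m → arm 0.78 m, τ = 313.6 × 0.78 = 244.6 N·m clockwise.
Net moment of the loads = 360.6 N·m clockwise.
The upward force F acts at the right end, arm 7.4 m, giving F × 7.4 counterclockwise.
Balancing moments: F × 7.4 = 360.6, giving F = 360.6 / 7.4 = 48.7 N.

F ≈ 48.7 N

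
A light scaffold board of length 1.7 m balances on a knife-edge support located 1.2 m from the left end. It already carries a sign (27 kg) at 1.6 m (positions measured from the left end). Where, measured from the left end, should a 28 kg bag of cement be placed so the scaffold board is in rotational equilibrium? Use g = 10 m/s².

Choose the knife-edge support (at 1.2 m from the left end) as the axis so the support reaction has zero arm there.
Sign: 27 × 10 = 270 N down at 1.6 m → arm 0.4 m, τ = 270 × 0.4 = 108 N·m clockwise.
Net moment of existing loads = 108 N·m clockwise.
The bag of cement weighs 28 × 10 = 280 N and must supply an equal counterclockwise moment, so its lever arm about the knife-edge support is 108 / 280 = 0.386 m.
That puts it at 1.2 − 0.386 = 0.814 m from the left end.

x ≈ 0.814 m from the left end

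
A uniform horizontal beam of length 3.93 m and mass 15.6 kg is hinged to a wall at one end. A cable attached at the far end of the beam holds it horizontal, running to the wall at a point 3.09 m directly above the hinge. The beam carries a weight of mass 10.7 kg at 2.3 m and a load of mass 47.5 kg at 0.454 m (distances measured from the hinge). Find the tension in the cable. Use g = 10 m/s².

T ≈ 316 N

Choose the hinge as the axis so the unknown hinge reaction has zero arm there.
Beam weight: 15.6 × 10 = 156 N down at 1.965 m → arm 1.965 m, τ = 156 × 1.965 = 306.5 N·m clockwise.
Weight: 10.7 × 10 = 107 N down at 2.3 m → arm 2.3 m, τ = 107 × 2.3 = 246.1 N·m clockwise.
Load: 47.5 × 10 = 475 N down at 0.454 m → arm 0.454 m, τ = 475 × 0.454 = 215.7 N·m clockwise.
Total clockwise load moment = 768.3 N·m.
The cable tension T acts at 3.93 m; only its component perpendicular to the beam, T sinθ, produces torque. sinθ = h/√(h²+d²) = 3.09/√(3.09²+3.93²) = 0.6181.
Balancing moments: T × 3.93 × 0.6181 = 768.3, giving T = 768.3 / 2.429 = 316 N.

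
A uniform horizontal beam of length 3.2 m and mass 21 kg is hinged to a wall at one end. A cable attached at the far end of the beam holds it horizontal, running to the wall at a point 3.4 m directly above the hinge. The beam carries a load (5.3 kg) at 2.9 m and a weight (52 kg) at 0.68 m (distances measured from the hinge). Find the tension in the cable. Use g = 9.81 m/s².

T ≈ 355 N

Choose the hinge as the axis so the unknown hinge reaction has zero arm there.
Beam weight: 21 × 9.81 = 206 N down at 1.6 m → arm 1.6 m, τ = 206 × 1.6 = 329.6 N·m clockwise.
Load: 5.3 × 9.81 = 51.99 N down at 2.9 m → arm 2.9 m, τ = 51.99 × 2.9 = 150.8 N·m clockwise.
Weight: 52 × 9.81 = 510.1 N down at 0.68 m → arm 0.68 m, τ = 510.1 × 0.68 = 346.9 N·m clockwise.
Total clockwise load moment = 827.3 N·m.
The cable tension T acts at 3.2 m; only its component perpendicular to the beam, T sinθ, produces torque. sinθ = h/√(h²+d²) = 3.4/√(3.4²+3.2²) = 0.7282.
Στ = 0 ⇒ T × 3.2 × 0.7282 = 827.3 ⇒ T = 827.3 / 2.33 = 355 N.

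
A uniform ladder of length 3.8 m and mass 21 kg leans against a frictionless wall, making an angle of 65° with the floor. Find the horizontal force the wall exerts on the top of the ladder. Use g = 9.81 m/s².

N_wall ≈ 48 N

Taking torques about the foot of the ladder:
Ladder weight 21×9.81 = 206 N acts at 1.9 m along the ladder; its horizontal arm is 1.9·cos65° = 0.803 m → τ = 165.4 N·m clockwise.
Wall normal N acts horizontally at the top; its moment arm is the height L sinθ = 3.8·sin65° = 3.444 m, counterclockwise.
Setting net torque to zero: N × 3.444 = 165.4 → N = 48 N.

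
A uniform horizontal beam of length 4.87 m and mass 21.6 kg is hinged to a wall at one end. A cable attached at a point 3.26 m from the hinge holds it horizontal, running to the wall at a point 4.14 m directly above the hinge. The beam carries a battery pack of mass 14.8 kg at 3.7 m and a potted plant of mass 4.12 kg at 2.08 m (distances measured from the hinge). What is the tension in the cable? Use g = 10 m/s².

T ≈ 453 N

Take moments about the hinge.
Beam weight: 21.6 × 10 = 216 N down at 2.435 m → arm 2.435 m, τ = 216 × 2.435 = 526 N·m clockwise.
Battery pack: 14.8 × 10 = 148 N down at 3.7 m → arm 3.7 m, τ = 148 × 3.7 = 547.6 N·m clockwise.
Potted plant: 4.12 × 10 = 41.2 N down at 2.08 m → arm 2.08 m, τ = 41.2 × 2.08 = 85.7 N·m clockwise.
Total clockwise load moment = 1159 N·m.
The cable tension T acts at 3.26 m; only its component perpendicular to the beam, T sinθ, produces torque. sinθ = h/√(h²+d²) = 4.14/√(4.14²+3.26²) = 0.7857.
Στ = 0 ⇒ T × 3.26 × 0.7857 = 1159 ⇒ T = 1159 / 2.561 = 453 N.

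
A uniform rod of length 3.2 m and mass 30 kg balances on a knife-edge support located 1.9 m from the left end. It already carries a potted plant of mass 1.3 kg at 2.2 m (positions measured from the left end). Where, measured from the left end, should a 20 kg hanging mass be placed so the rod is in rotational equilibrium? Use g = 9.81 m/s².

About the knife-edge support (at 1.9 m from the left end):
Beam weight: 30 × 9.81 = 294.3 N down at 1.6 m → arm 0.3 m, τ = 294.3 × 0.3 = 88.29 N·m counterclockwise.
Potted plant: 1.3 × 9.81 = 12.75 N down at 2.2 m → arm 0.3 m, τ = 12.75 × 0.3 = 3.825 N·m clockwise.
Net moment of existing loads = 84.47 N·m counterclockwise.
The hanging mass weighs 20 × 9.81 = 196.2 N and must supply an equal clockwise moment, so its lever arm about the knife-edge support is 84.47 / 196.2 = 0.431 m.
That puts it at 1.9 + 0.431 = 2.33 m from the left end.

x ≈ 2.33 m from the left end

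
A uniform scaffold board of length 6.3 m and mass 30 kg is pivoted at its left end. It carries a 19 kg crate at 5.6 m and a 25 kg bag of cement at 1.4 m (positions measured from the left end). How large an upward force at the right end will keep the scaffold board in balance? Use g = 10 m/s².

F ≈ 374 N

Sum moments about the left end (the unknown pivot reaction has zero arm there).
Beam weight: 30 × 10 = 300 N down at 3.15 m → arm 3.15 m, τ = 300 × 3.15 = 945 N·m clockwise.
Crate: 19 × 10 = 190 N down at 5.6 m → arm 5.6 m, τ = 190 × 5.6 = 1064 N·m clockwise.
Bag of cement: 25 × 10 = 250 N down at 1.4 m → arm 1.4 m, τ = 250 × 1.4 = 350 N·m clockwise.
Net moment of the loads = 2359 N·m clockwise.
The upward force F acts at the right end, arm 6.3 m, giving F × 6.3 counterclockwise.
Balancing moments: F × 6.3 = 2359, giving F = 2359 / 6.3 = 374 N.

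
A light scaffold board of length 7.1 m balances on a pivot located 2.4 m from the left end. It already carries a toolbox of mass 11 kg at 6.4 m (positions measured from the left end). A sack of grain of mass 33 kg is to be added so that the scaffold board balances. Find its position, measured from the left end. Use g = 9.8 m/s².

x ≈ 1.07 m from the left end

Taking torques about the pivot (at 2.4 m from the left end):
Toolbox: 11 × 9.8 = 107.8 N down at 6.4 m → arm 4 m, τ = 107.8 × 4 = 431.2 N·m clockwise.
Net moment of existing loads = 431.2 N·m clockwise.
The sack of grain weighs 33 × 9.8 = 323.4 N and must supply an equal counterclockwise moment, so its lever arm about the pivot is 431.2 / 323.4 = 1.33 m.
That puts it at 2.4 − 1.33 = 1.07 m from the left end.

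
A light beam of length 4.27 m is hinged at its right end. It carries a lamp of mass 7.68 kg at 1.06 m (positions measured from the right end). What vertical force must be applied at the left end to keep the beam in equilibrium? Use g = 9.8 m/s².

Choose the right end as the axis so the unknown pivot reaction has zero arm there.
Lamp: 7.68 × 9.8 = 75.26 N down at 1.06 m → arm 1.06 m, τ = 75.26 × 1.06 = 79.78 N·m counterclockwise.
Net moment of the loads = 79.78 N·m counterclockwise.
The upward force F acts at the left end, arm 4.27 m, giving F × 4.27 clockwise.
Στ = 0 ⇒ F × 4.27 = 79.78 ⇒ F = 79.78 / 4.27 = 18.7 N.

F ≈ 18.7 N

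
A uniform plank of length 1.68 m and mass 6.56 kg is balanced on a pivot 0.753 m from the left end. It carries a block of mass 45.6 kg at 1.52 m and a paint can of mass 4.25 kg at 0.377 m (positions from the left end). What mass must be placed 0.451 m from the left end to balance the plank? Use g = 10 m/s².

Take moments about the pivot (at 0.753 m from the left end).
Beam weight: 6.56 × 10 = 65.6 N down at 0.84 m → arm 0.087 m, τ = 65.6 × 0.087 = 5.707 N·m clockwise.
Block: 45.6 × 10 = 456 N down at 1.52 m → arm 0.767 m, τ = 456 × 0.767 = 349.8 N·m clockwise.
Paint can: 4.25 × 10 = 42.5 N down at 0.377 m → arm 0.376 m, τ = 42.5 × 0.376 = 15.98 N·m counterclockwise.
Net moment of known loads = 339.5 N·m clockwise.
An unknown mass m at 0.451 m has arm 0.302 m; its moment is m·g·0.302 counterclockwise.
Setting net torque to zero: m × 10 × 0.302 = 339.5 → m = 339.5 / (10 × 0.302) = 112 kg.

m ≈ 112 kg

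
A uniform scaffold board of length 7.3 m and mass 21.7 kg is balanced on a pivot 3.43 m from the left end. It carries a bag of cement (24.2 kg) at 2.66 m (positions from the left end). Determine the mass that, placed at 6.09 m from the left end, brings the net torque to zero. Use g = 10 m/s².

m ≈ 5.21 kg

Choose the pivot (at 3.43 m from the left end) as the axis so the support reaction has zero arm there.
Beam weight: 21.7 × 10 = 217 N down at 3.65 m → arm 0.22 m, τ = 217 × 0.22 = 47.74 N·m clockwise.
Bag of cement: 24.2 × 10 = 242 N down at 2.66 m → arm 0.77 m, τ = 242 × 0.77 = 186.3 N·m counterclockwise.
Net moment of known loads = 138.6 N·m counterclockwise.
An unknown mass m at 6.09 m has arm 2.66 m; its moment is m·g·2.66 clockwise.
Στ = 0 ⇒ m × 10 × 2.66 = 138.6 ⇒ m = 138.6 / (10 × 2.66) = 5.21 kg.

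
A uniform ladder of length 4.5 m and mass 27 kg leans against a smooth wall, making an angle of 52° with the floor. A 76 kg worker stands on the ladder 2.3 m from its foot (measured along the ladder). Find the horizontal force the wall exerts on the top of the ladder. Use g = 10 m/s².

N_wall ≈ 409 N

Take moments about the foot of the ladder.
Ladder weight 27×10 = 270 N acts at 2.25 m along the ladder; its horizontal arm is 2.25·cos52° = 1.385 m → τ = 373.9 N·m clockwise.
Worker: 76×10 = 760 N at 2.3 m → arm 1.416 m → τ = 1076 N·m clockwise.
Wall normal N acts horizontally at the top; its moment arm is the height L sinθ = 4.5·sin52° = 3.546 m, counterclockwise.
Στ = 0 ⇒ N × 3.546 = 1450 ⇒ N = 409 N.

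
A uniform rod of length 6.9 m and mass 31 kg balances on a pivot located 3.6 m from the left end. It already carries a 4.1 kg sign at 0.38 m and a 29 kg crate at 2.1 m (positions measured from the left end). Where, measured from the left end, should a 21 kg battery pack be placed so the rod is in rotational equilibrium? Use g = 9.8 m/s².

Taking torques about the pivot (at 3.6 m from the left end):
Beam weight: 31 × 9.8 = 303.8 N down at 3.45 m → arm 0.15 m, τ = 303.8 × 0.15 = 45.57 N·m counterclockwise.
Sign: 4.1 × 9.8 = 40.18 N down at 0.38 m → arm 3.22 m, τ = 40.18 × 3.22 = 129.4 N·m counterclockwise.
Crate: 29 × 9.8 = 284.2 N down at 2.1 m → arm 1.5 m, τ = 284.2 × 1.5 = 426.3 N·m counterclockwise.
Net moment of existing loads = 601.3 N·m counterclockwise.
The battery pack weighs 21 × 9.8 = 205.8 N and must supply an equal clockwise moment, so its lever arm about the pivot is 601.3 / 205.8 = 2.92 m.
That puts it at 3.6 + 2.92 = 6.52 m from the left end.

x ≈ 6.52 m from the left end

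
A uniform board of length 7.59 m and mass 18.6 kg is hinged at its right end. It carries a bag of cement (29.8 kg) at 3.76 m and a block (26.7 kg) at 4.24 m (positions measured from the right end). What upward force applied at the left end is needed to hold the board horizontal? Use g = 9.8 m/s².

Choose the right end as the axis so the unknown pivot reaction has zero arm there.
Beam weight: 18.6 × 9.8 = 182.3 N down at 3.795 m → arm 3.795 m, τ = 182.3 × 3.795 = 691.8 N·m counterclockwise.
Bag of cement: 29.8 × 9.8 = 292 N down at 3.76 m → arm 3.76 m, τ = 292 × 3.76 = 1098 N·m counterclockwise.
Block: 26.7 × 9.8 = 261.7 N down at 4.24 m → arm 4.24 m, τ = 261.7 × 4.24 = 1110 N·m counterclockwise.
Net moment of the loads = 2900 N·m counterclockwise.
The upward force F acts at the left end, arm 7.59 m, giving F × 7.59 clockwise.
Στ = 0 ⇒ F × 7.59 = 2900 ⇒ F = 2900 / 7.59 = 382 N.

F ≈ 382 N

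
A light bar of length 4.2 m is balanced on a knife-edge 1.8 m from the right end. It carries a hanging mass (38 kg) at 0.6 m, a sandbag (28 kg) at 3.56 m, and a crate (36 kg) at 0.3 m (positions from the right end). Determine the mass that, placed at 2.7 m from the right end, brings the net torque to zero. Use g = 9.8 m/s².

m ≈ 55.9 kg

Take moments about the knife-edge (at 1.8 m from the right end).
Hanging mass: 38 × 9.8 = 372.4 N down at 0.6 m → arm 1.2 m, τ = 372.4 × 1.2 = 446.9 N·m clockwise.
Sandbag: 28 × 9.8 = 274.4 N down at 3.56 m → arm 1.76 m, τ = 274.4 × 1.76 = 482.9 N·m counterclockwise.
Crate: 36 × 9.8 = 352.8 N down at 0.3 m → arm 1.5 m, τ = 352.8 × 1.5 = 529.2 N·m clockwise.
Net moment of known loads = 493.2 N·m clockwise.
An unknown mass m at 2.7 m has arm 0.9 m; its moment is m·g·0.9 counterclockwise.
Στ = 0 ⇒ m × 9.8 × 0.9 = 493.2 ⇒ m = 493.2 / (9.8 × 0.9) = 55.9 kg.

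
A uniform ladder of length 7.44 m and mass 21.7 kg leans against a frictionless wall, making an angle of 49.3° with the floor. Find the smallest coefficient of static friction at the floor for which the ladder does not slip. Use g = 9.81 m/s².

μ_min ≈ 0.43

Taking torques about the foot of the ladder:
Ladder weight 21.7×9.81 = 212.9 N acts at 3.72 m along the ladder; its horizontal arm is 3.72·cos49.3° = 2.426 m → τ = 516.5 N·m clockwise.
Wall normal N acts horizontally at the top; its moment arm is the height L sinθ = 7.44·sin49.3° = 5.641 m, counterclockwise.
Στ = 0 ⇒ N × 5.641 = 516.5 ⇒ N = 91.56 N.
ΣFx = 0 ⇒ f = N_wall = 91.56 N. ΣFy = 0 ⇒ N_floor = 212.9 N.
μ_min = f / N_floor = 91.56 / 212.9 = 0.43.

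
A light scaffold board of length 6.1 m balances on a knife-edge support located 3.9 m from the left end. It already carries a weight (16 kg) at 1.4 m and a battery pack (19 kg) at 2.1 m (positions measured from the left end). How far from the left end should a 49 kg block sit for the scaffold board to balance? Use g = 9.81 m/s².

Sum moments about the knife-edge support (at 3.9 m from the left end) (the support reaction has zero arm there).
Weight: 16 × 9.81 = 157 N down at 1.4 m → arm 2.5 m, τ = 157 × 2.5 = 392.5 N·m counterclockwise.
Battery pack: 19 × 9.81 = 186.4 N down at 2.1 m → arm 1.8 m, τ = 186.4 × 1.8 = 335.5 N·m counterclockwise.
Net moment of existing loads = 728 N·m counterclockwise.
The block weighs 49 × 9.81 = 480.7 N and must supply an equal clockwise moment, so its lever arm about the knife-edge support is 728 / 480.7 = 1.51 m.
That puts it at 3.9 + 1.51 = 5.41 m from the left end.

x ≈ 5.41 m from the left end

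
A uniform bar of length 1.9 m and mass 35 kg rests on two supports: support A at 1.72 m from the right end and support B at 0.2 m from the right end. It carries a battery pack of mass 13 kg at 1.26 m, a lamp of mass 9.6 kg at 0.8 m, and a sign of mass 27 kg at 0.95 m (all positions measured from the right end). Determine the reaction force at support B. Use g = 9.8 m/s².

R_B ≈ 403 N

Take moments about support A.
Beam weight: 35 × 9.8 = 343 N down at 0.95 m → arm 0.77 m, τ = 343 × 0.77 = 264.1 N·m clockwise.
Battery pack: 13 × 9.8 = 127.4 N down at 1.26 m → arm 0.46 m, τ = 127.4 × 0.46 = 58.6 N·m clockwise.
Lamp: 9.6 × 9.8 = 94.08 N down at 0.8 m → arm 0.92 m, τ = 94.08 × 0.92 = 86.55 N·m clockwise.
Sign: 27 × 9.8 = 264.6 N down at 0.95 m → arm 0.77 m, τ = 264.6 × 0.77 = 203.7 N·m clockwise.
Net load moment about support A = 613 N·m clockwise.
Reaction R at support B is upward at 0.2 m, arm 1.52 m → moment R × 1.52 counterclockwise.
For rotational equilibrium, R × 1.52 = 613, so R = 403 N.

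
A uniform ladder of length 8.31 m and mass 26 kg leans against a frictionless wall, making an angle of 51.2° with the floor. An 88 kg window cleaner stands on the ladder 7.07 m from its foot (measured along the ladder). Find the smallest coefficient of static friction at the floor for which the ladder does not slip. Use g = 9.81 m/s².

μ_min ≈ 0.62

Choose the foot of the ladder as the axis so the floor normal and friction both act there and drop out.
Ladder weight 26×9.81 = 255.1 N acts at 4.155 m along the ladder; its horizontal arm is 4.155·cos51.2° = 2.604 m → τ = 664.3 N·m clockwise.
Window cleaner: 88×9.81 = 863.3 N at 7.07 m → arm 4.43 m → τ = 3824 N·m clockwise.
Wall normal N acts horizontally at the top; its moment arm is the height L sinθ = 8.31·sin51.2° = 6.476 m, counterclockwise.
Στ = 0 ⇒ N × 6.476 = 4488 ⇒ N = 693 N.
ΣFx = 0 ⇒ f = N_wall = 693 N. ΣFy = 0 ⇒ N_floor = 1118 N.
μ_min = f / N_floor = 693 / 1118 = 0.62.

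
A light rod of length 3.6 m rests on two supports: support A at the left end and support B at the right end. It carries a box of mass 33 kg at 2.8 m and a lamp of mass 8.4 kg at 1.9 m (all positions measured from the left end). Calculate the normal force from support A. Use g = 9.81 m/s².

R_A ≈ 111 N

Choose support B as the axis so its reaction then has zero moment arm.
Box: 33 × 9.81 = 323.7 N down at 2.8 m → arm 0.8 m, τ = 323.7 × 0.8 = 259 N·m counterclockwise.
Lamp: 8.4 × 9.81 = 82.4 N down at 1.9 m → arm 1.7 m, τ = 82.4 × 1.7 = 140.1 N·m counterclockwise.
Net load moment about support B = 399.1 N·m counterclockwise.
Reaction R at support A is upward at 0 m, arm 3.6 m → moment R × 3.6 clockwise.
Στ = 0 ⇒ R × 3.6 = 399.1 ⇒ R = 111 N.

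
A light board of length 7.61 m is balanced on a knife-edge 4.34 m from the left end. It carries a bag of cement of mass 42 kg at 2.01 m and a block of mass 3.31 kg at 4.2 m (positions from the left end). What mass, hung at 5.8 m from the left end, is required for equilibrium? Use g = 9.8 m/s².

Taking torques about the knife-edge (at 4.34 m from the left end):
Bag of cement: 42 × 9.8 = 411.6 N down at 2.01 m → arm 2.33 m, τ = 411.6 × 2.33 = 959 N·m counterclockwise.
Block: 3.31 × 9.8 = 32.44 N down at 4.2 m → arm 0.14 m, τ = 32.44 × 0.14 = 4.542 N·m counterclockwise.
Net moment of known loads = 963.5 N·m counterclockwise.
An unknown mass m at 5.8 m has arm 1.46 m; its moment is m·g·1.46 clockwise.
Balancing moments: m × 9.8 × 1.46 = 963.5, giving m = 963.5 / (9.8 × 1.46) = 67.3 kg.

m ≈ 67.3 kg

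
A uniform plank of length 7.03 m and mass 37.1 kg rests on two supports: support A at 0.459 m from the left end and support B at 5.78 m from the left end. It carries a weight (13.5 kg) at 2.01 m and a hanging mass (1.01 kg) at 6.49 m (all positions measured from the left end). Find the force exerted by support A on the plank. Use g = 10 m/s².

R_A ≈ 252 N

Take moments about support B.
Beam weight: 37.1 × 10 = 371 N down at 3.515 m → arm 2.265 m, τ = 371 × 2.265 = 840.3 N·m counterclockwise.
Weight: 13.5 × 10 = 135 N down at 2.01 m → arm 3.77 m, τ = 135 × 3.77 = 508.9 N·m counterclockwise.
Hanging mass: 1.01 × 10 = 10.1 N down at 6.49 m → arm 0.71 m, τ = 10.1 × 0.71 = 7.171 N·m clockwise.
Net load moment about support B = 1342 N·m counterclockwise.
Reaction R at support A is upward at 0.459 m, arm 5.321 m → moment R × 5.321 clockwise.
For rotational equilibrium, R × 5.321 = 1342, so R = 252 N.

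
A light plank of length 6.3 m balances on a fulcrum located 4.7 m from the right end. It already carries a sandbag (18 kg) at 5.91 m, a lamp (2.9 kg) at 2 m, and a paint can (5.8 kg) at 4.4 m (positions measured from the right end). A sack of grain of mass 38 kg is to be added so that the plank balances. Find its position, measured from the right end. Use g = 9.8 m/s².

Choose the fulcrum (at 4.7 m from the right end) as the axis so the support reaction has zero arm there.
Sandbag: 18 × 9.8 = 176.4 N down at 5.91 m → arm 1.21 m, τ = 176.4 × 1.21 = 213.4 N·m counterclockwise.
Lamp: 2.9 × 9.8 = 28.42 N down at 2 m → arm 2.7 m, τ = 28.42 × 2.7 = 76.73 N·m clockwise.
Paint can: 5.8 × 9.8 = 56.84 N down at 4.4 m → arm 0.3 m, τ = 56.84 × 0.3 = 17.05 N·m clockwise.
Net moment of existing loads = 119.6 N·m counterclockwise.
The sack of grain weighs 38 × 9.8 = 372.4 N and must supply an equal clockwise moment, so its lever arm about the fulcrum is 119.6 / 372.4 = 0.321 m.
That puts it at 4.7 − 0.321 = 4.38 m from the right end.

x ≈ 4.38 m from the right end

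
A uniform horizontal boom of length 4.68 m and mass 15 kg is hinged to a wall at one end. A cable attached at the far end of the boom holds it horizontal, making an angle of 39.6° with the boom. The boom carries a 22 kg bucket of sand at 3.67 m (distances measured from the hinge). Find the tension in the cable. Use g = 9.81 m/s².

T ≈ 381 N

Sum moments about the hinge (the unknown hinge reaction has zero arm there).
Beam weight: 15 × 9.81 = 147.2 N down at 2.34 m → arm 2.34 m, τ = 147.2 × 2.34 = 344.4 N·m clockwise.
Bucket of sand: 22 × 9.81 = 215.8 N down at 3.67 m → arm 3.67 m, τ = 215.8 × 3.67 = 792 N·m clockwise.
Total clockwise load moment = 1136 N·m.
The cable tension T acts at 4.68 m; only its component perpendicular to the boom, T sinθ, produces torque. sin 39.6° = 0.6374.
For rotational equilibrium, T × 4.68 × 0.6374 = 1136, so T = 1136 / 2.983 = 381 N.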